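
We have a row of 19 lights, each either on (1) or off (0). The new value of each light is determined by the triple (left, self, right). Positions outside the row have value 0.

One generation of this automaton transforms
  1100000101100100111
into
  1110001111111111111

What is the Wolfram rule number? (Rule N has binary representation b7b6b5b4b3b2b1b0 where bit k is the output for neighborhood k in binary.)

position 17: 111 → 1  (bit 7 = 1)
position 1: 110 → 1  (bit 6 = 1)
position 8: 101 → 1  (bit 5 = 1)
position 2: 100 → 1  (bit 4 = 1)
position 0: 011 → 1  (bit 3 = 1)
position 7: 010 → 1  (bit 2 = 1)
position 6: 001 → 1  (bit 1 = 1)
position 3: 000 → 0  (bit 0 = 0)
bits b7..b0 = 11111110 = 254

254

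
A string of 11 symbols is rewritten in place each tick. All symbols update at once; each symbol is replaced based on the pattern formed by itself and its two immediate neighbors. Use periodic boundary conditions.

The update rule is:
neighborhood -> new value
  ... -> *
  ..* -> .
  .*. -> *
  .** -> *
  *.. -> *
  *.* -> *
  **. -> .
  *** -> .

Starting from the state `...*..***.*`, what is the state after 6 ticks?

****.*.....

tick 1: **.**.*..**
tick 2: ..**.***.*.
tick 3: *.*.**..***
tick 4: .****.*.*..
tick 5: .*...******
tick 6: ****.*.....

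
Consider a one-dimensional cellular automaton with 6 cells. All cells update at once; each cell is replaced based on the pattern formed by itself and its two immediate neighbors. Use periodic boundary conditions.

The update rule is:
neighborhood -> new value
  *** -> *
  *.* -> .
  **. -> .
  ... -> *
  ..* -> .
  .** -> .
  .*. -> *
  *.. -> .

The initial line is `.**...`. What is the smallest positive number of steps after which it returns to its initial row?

2

step 1: ....**
step 2: .**...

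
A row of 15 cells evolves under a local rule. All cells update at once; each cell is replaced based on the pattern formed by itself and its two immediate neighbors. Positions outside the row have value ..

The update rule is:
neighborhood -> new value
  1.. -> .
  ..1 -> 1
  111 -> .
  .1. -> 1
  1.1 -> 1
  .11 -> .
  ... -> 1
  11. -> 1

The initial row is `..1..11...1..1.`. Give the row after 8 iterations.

iteration 1: 111.1.1.111.11.
iteration 2: ..111111..11.1.
iteration 3: 11.....1.1.111.
iteration 4: .1.11111111..1.
iteration 5: 111.......1.11.
iteration 6: ..1.11111111.1.
iteration 7: 1111.......111.
iteration 8: ...1.111111..1.

...1.111111..1.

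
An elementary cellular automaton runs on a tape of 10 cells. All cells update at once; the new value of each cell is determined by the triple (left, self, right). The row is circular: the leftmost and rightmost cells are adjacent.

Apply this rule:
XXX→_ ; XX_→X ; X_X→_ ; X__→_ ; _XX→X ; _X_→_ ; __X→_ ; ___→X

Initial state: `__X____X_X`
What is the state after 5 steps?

X_X_XX_X_X

____XX____
XXX_XX_XXX
__X_XX_X__
X___XX___X
X_X_XX_X_X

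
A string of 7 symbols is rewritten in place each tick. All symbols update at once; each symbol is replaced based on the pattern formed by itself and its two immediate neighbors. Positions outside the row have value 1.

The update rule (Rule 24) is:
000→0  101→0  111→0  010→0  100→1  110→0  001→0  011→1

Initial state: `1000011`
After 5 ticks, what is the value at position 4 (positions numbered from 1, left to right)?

0100010
0010000
1001000
0100100
0010010
position 4 holds 0

0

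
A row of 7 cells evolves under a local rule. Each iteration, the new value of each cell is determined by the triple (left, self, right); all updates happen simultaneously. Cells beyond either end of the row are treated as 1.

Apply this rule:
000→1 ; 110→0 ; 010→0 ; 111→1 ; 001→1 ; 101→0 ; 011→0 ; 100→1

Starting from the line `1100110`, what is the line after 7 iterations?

0111011

iteration 1: 1011000
iteration 2: 0000111
iteration 3: 1111011
iteration 4: 1110001
iteration 5: 1101110
iteration 6: 1000100
iteration 7: 0111011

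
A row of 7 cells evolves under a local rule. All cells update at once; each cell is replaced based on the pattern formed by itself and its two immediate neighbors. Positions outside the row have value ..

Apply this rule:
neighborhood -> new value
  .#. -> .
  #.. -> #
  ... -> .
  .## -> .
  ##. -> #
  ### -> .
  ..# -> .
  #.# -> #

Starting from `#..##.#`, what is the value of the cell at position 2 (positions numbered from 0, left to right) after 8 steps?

.#..##.
..#..##
...#..#
....#..
.....#.
......#
.......
.......
position 2 holds .

.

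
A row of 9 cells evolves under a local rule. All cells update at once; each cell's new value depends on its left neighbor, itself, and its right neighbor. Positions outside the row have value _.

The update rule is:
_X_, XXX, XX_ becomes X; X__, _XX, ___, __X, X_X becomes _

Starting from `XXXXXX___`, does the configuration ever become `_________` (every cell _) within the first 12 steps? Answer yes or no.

step 1: _XXXXX___
step 2: __XXXX___
step 3: ___XXX___
step 4: ____XX___
step 5: _____X___
step 6: _____X___  (fixed point — unchanged through step 12)
step 12 is _____X___, still not uniform _

no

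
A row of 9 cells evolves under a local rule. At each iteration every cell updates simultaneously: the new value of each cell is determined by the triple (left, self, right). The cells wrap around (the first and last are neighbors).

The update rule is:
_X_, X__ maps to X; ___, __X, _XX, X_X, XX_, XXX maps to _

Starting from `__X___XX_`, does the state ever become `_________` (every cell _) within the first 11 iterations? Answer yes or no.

no

iteration 1: __XX____X
iteration 2: X___X___X
iteration 3: _X__XX___
iteration 4: _XX___X__
iteration 5: ___X__XX_
iteration 6: ___XX___X
iteration 7: X____X__X
iteration 8: _X___XX__
iteration 9: _XX____X_
iteration 10: ___X___XX
iteration 11: X__XX____
iteration 11 is X__XX____, still not uniform _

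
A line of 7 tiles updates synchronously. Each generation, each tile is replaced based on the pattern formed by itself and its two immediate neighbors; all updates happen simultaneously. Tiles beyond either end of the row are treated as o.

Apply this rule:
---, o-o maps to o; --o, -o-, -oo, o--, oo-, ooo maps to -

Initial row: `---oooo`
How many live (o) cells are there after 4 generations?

4

-o-----
o--ooo-
------o
-oooo--
count of o: 4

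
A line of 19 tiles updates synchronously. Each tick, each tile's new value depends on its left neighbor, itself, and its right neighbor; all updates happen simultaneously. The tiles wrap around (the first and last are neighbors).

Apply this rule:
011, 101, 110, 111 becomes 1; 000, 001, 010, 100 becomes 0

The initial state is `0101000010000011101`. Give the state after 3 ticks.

1000000000000011111

1010000000000011110
0100000000000011111
1000000000000011111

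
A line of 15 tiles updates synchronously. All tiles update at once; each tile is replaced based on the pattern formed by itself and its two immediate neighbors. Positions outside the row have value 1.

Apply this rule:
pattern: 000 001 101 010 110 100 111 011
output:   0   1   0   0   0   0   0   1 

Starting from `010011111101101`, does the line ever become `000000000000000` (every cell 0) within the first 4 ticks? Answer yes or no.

000110000001001
001100000010011
011000000100110
010000001001100
tick 4 is 010000001001100, still not uniform 0

no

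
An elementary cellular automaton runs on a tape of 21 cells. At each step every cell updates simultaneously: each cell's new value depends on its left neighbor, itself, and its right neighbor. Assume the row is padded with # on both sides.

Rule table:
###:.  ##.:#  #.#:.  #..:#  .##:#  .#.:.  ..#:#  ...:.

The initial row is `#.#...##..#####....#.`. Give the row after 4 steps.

###.#..###.#..#.#....

step 1: #..#.######...##..#..
step 2: ###..#....##.#####.##
step 3: ..###.#..###.#...#.#.
step 4: ###.#..###.#..#.#....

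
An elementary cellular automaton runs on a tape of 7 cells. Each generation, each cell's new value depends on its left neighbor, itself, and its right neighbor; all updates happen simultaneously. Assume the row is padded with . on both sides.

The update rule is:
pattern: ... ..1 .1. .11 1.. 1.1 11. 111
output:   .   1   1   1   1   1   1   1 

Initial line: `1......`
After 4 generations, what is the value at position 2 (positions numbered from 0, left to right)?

11.....
111....
1111...
11111..
position 2 holds 1

1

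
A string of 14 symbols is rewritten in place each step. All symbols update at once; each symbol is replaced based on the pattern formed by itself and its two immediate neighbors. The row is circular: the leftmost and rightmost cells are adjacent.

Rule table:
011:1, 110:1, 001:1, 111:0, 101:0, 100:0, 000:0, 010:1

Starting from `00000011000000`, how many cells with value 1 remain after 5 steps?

00000111000000
00001101000000
00011101000000
00110101000000
01110101000000
count of 1: 5

5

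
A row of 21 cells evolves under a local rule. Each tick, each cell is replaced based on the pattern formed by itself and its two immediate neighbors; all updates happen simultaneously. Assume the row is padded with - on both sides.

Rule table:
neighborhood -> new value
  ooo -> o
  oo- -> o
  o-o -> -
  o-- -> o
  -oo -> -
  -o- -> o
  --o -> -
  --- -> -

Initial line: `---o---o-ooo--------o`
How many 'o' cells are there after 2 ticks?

tick 1: ---oo--o--ooo-------o
tick 2: ----oo-oo--ooo------o
count of o: 8

8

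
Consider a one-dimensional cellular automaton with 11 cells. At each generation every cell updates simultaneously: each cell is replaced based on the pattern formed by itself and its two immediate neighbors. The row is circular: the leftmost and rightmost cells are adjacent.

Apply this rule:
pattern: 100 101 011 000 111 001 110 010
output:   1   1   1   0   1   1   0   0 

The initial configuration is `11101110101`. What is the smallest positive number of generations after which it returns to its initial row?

11

generation 1: 11011101011
generation 2: 10111010111
generation 3: 01110101111
generation 4: 11101011110
generation 5: 11010111101
generation 6: 10101111011
generation 7: 01011110111
generation 8: 10111101110
generation 9: 01111011101
generation 10: 11110111010
generation 11: 11101110101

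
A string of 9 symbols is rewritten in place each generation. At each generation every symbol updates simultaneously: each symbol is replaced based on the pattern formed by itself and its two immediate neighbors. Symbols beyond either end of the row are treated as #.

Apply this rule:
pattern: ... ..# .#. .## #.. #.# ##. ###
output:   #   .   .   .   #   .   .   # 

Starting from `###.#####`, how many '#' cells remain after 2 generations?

6

##...####
#.##..###
count of #: 6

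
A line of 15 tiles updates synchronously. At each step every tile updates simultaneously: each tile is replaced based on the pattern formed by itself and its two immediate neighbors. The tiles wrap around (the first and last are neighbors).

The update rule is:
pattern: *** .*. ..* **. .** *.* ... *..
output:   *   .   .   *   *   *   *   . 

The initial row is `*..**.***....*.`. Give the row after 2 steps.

...******.**..*
.*.*********...

.*.*********...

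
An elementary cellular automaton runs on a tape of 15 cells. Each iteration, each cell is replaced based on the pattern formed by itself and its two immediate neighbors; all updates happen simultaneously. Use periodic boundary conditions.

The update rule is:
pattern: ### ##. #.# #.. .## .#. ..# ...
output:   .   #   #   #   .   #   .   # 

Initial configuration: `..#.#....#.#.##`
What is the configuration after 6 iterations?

...##...##..##.

#.######.####.#
##.....##...##.
.#####..###..##
#....##...##..#
####..###..##..
...##...##..##.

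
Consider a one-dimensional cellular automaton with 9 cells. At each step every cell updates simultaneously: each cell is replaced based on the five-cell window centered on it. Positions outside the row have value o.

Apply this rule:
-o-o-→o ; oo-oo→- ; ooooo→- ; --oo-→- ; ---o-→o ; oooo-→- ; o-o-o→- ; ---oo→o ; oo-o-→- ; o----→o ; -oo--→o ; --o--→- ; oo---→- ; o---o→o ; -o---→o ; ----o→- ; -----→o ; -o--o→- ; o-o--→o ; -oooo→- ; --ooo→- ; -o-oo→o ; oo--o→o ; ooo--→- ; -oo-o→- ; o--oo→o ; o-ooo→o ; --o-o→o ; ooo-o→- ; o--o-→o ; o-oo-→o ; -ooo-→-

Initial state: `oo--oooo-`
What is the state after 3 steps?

----oo--o

--oo-----
oo-o-oo-o
----oo--o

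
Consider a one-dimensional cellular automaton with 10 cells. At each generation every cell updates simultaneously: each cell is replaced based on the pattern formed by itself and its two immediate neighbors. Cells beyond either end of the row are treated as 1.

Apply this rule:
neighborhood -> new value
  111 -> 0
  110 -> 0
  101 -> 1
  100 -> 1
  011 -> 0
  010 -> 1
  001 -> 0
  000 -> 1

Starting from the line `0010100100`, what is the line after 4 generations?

0000010010

generation 1: 1011110110
generation 2: 0100001001
generation 3: 1111101100
generation 4: 0000010010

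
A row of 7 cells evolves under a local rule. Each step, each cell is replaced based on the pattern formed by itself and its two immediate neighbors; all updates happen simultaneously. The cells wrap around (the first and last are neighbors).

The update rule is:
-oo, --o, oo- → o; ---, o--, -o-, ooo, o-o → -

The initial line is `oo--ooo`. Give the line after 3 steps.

-o-oo--
o--oo--
--ooo-o

--ooo-o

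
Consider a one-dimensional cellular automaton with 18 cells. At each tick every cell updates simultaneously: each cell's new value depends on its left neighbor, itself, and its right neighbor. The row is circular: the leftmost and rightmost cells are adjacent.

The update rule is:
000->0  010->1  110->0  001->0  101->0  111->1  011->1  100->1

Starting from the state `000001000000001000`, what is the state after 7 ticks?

101101010101101010

000001100000001100
000001010000001010
000001011000001011
100001010100001010
110001010110001010
101001010101001010
101101010101101010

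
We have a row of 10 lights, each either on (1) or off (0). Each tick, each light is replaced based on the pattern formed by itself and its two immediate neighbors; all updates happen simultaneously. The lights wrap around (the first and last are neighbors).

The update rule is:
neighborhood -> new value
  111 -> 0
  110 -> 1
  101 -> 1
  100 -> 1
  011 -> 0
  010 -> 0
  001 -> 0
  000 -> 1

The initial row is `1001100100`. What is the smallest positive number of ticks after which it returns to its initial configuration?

0100110010
0010011001
1001001100
0100100110
0010010011
1001001001
1100100100
0110010010
0011001001
1001100100

10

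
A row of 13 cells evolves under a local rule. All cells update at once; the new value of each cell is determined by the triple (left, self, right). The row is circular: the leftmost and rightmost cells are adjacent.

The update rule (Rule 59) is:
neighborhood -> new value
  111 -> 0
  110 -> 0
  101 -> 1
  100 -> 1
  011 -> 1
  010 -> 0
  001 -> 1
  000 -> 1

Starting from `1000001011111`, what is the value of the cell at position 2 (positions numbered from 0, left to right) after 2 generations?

0

0111110110000
1100001101111
position 2 holds 0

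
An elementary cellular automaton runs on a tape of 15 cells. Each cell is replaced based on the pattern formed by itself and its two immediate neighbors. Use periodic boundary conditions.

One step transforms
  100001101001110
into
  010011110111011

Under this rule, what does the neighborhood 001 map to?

1

At position 4 the neighborhood is 001; the next row has 1 there.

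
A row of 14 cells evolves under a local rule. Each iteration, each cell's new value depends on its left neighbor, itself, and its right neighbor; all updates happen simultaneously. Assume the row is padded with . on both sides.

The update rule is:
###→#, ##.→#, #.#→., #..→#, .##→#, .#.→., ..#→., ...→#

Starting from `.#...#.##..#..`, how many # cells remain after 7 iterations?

iteration 1: ..##...###..##
iteration 2: #.####.####.##
iteration 3: ..####.####.##
iteration 4: #.####.####.##  (repeats iteration 2; period 2)
iteration 7: ..####.####.##
count of #: 10

10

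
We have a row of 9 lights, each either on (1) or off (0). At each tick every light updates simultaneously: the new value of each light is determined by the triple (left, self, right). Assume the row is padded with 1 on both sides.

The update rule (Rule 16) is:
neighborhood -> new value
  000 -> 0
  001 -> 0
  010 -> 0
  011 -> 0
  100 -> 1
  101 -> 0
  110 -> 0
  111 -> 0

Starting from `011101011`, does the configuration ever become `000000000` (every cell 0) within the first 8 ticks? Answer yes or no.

000000000
all cells are 0 at tick 1

yes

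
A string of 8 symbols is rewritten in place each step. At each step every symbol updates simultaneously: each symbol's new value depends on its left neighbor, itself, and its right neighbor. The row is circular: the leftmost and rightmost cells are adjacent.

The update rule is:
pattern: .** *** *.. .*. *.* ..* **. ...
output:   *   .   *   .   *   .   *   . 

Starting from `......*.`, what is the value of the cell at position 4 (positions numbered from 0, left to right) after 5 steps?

.......*
*.......
.*......
..*.....
...*....
position 4 holds .

.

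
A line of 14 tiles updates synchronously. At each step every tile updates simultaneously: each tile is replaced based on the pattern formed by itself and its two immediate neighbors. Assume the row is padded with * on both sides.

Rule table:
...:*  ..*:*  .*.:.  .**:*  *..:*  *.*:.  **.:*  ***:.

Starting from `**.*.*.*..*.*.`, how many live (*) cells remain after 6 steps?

12

step 1: .*......**....
step 2: ..************
step 3: ***...........
step 4: ..************  (repeats step 2; period 2)
step 6: ..************
count of *: 12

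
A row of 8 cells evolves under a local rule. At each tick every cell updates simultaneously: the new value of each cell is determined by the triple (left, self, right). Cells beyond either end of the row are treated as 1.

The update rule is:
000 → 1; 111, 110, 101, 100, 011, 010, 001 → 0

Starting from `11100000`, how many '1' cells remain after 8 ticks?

2

00001110
01100000
00001110  (repeats tick 1; period 2)
tick 8: 01100000
count of 1: 2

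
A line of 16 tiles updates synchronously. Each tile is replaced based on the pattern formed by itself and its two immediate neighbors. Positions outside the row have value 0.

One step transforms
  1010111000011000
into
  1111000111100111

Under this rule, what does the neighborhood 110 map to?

0

At position 6 the neighborhood is 110; the next row has 0 there.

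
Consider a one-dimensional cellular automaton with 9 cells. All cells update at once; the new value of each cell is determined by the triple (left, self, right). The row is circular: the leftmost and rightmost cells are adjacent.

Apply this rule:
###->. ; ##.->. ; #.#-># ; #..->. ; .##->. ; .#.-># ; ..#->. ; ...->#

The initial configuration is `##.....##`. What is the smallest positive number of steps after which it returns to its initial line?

...###...
##.....##

2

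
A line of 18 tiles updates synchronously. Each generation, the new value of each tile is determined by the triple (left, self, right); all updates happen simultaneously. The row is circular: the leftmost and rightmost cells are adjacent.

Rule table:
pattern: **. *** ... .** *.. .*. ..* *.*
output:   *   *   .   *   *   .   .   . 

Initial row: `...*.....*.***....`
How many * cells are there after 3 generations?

....*......****...
.....*.....*****..
......*....******.
count of *: 7

7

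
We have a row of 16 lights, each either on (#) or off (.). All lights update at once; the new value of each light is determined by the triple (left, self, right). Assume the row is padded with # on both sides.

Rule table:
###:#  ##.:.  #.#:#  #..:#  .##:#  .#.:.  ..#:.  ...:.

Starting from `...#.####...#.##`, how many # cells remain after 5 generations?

11

#...####.#...###
.#..###.#.#..###
#.#.##.#.#.#.###
.#.##.#.#.#.####
#.##.#.#.#.#####
count of #: 11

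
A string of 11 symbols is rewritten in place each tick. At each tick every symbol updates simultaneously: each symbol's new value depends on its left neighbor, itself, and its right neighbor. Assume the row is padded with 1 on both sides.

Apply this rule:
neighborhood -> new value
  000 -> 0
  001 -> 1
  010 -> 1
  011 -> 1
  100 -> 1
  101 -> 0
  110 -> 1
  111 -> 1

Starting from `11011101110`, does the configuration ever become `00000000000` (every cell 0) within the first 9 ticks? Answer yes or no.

11011101110  (fixed point — unchanged through tick 9)
tick 9 is 11011101110, still not uniform 0

no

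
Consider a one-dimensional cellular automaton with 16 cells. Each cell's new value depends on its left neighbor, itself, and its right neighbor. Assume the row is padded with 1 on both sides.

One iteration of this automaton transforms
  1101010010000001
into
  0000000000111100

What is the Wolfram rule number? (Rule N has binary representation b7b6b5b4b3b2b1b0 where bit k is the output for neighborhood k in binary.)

position 0: 111 → 0  (bit 7 = 0)
position 1: 110 → 0  (bit 6 = 0)
position 2: 101 → 0  (bit 5 = 0)
position 6: 100 → 0  (bit 4 = 0)
position 15: 011 → 0  (bit 3 = 0)
position 3: 010 → 0  (bit 2 = 0)
position 7: 001 → 0  (bit 1 = 0)
position 10: 000 → 1  (bit 0 = 1)
bits b7..b0 = 00000001 = 1

1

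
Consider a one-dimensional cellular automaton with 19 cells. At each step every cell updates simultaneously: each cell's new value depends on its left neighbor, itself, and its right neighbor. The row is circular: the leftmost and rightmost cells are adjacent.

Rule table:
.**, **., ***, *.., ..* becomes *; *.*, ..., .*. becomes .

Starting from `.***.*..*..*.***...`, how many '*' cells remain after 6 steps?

step 1: ****..**.**..****..
step 2: ********.**********
step 3: ********.**********  (fixed point — unchanged through step 6)
count of *: 18

18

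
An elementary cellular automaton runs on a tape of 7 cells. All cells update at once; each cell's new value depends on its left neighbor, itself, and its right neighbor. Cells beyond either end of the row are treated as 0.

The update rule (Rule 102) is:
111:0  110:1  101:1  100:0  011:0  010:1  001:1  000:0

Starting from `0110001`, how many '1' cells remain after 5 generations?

4

generation 1: 1010011
generation 2: 1110101
generation 3: 0011111
generation 4: 0100001
generation 5: 1100011
count of 1: 4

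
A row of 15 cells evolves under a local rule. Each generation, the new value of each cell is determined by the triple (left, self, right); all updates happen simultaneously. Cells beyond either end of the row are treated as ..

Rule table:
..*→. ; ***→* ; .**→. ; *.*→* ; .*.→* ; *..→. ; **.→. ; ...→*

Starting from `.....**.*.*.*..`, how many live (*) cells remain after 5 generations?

****...******.*
.**..*..****.**
.....*...**.*..
****.*.*...**.*
.**.****.*...**
count of *: 9

9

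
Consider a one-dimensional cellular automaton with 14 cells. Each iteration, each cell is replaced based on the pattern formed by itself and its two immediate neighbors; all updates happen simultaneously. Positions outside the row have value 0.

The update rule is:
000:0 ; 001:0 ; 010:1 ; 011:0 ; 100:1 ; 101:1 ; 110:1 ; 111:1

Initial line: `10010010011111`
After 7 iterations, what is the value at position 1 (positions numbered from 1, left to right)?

11011011001111
01101101100111
00110110110011
00011011011001
00001101101101
00000110110111
00000011011011
position 1 holds 0

0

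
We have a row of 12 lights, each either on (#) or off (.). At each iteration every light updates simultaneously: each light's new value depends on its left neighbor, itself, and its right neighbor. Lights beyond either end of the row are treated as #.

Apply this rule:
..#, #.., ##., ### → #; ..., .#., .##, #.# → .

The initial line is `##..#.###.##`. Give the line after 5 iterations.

########....

####...##..#
#####.#.###.
#####....##.
######..#.#.
########....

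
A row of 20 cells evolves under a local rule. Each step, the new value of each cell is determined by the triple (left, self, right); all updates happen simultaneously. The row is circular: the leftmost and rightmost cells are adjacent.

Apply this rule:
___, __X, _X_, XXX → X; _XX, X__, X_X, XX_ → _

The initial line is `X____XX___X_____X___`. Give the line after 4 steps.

step 1: X_XXX___XXX_XXXXX_XX
step 2: ___X__XX_X___XXX___X
step 3: _XXX_X___X_XX_X__XXX
step 4: __X__X_XXX____X_X_X_

__X__X_XXX____X_X_X_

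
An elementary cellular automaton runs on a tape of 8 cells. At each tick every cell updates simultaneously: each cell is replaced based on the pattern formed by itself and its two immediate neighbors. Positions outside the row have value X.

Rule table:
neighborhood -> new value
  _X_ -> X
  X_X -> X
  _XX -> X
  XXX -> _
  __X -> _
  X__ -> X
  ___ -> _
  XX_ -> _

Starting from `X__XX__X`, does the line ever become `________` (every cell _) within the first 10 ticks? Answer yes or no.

yes

_X_X_X_X
XXXXXXXX
________
all cells are _ at tick 3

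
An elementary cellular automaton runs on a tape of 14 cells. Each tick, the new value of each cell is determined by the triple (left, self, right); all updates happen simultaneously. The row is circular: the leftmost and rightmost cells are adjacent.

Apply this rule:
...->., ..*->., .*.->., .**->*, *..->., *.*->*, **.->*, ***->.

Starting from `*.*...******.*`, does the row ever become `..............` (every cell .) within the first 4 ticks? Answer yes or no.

tick 1: **....*....***
tick 2: .*.........*..
tick 3: ..............
all cells are . at tick 3

yes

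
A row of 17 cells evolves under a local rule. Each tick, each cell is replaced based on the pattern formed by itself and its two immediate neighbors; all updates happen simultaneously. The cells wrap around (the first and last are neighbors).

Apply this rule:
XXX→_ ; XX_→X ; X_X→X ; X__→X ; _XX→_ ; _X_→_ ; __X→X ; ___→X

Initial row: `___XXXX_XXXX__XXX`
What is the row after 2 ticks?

XXX___XX___XXX__X
__XXXX_XXXX__XXX_

__XXXX_XXXX__XXX_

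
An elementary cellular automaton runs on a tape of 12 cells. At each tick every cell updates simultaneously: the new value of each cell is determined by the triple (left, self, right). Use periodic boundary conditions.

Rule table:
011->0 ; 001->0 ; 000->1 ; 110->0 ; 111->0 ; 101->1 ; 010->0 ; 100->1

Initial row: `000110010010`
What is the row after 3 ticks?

100010010011

110001001001
001100100100
100010010011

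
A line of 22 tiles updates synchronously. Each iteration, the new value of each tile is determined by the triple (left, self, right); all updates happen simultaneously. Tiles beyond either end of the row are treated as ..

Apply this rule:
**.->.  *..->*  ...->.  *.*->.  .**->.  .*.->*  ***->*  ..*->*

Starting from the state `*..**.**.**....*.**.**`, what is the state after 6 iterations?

...*.**.****.***.*..*.

***........*..**......
.*.*......****..*.....
**.**....*.**.****....
.....*..**.....**.*...
....****..*...*...**..
...*.**.****.***.*..*.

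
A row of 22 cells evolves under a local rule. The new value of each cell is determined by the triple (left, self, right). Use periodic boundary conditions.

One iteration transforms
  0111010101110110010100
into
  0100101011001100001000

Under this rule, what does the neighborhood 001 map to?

0

At position 0 the neighborhood is 001; the next row has 0 there.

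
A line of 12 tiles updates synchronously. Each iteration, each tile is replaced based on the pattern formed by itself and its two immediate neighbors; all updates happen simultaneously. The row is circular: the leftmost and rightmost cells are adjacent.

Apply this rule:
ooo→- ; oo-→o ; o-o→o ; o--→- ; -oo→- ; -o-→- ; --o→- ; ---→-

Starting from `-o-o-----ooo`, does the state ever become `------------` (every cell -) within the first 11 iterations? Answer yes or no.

yes

iteration 1: o-o--------o
iteration 2: oo----------
iteration 3: -o----------
iteration 4: ------------
all cells are - at iteration 4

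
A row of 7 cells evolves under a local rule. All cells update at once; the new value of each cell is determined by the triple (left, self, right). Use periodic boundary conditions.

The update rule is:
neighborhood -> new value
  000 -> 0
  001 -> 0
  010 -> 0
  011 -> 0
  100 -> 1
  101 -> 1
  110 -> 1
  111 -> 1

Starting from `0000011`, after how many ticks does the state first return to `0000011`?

7

1000001
1100000
0110000
0011000
0001100
0000110
0000011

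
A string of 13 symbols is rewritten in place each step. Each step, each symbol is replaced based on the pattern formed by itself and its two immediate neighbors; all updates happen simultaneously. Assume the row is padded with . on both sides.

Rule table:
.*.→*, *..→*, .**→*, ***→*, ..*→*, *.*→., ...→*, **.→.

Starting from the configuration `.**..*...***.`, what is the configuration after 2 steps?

*..*******..*

**.********.*
*..*******..*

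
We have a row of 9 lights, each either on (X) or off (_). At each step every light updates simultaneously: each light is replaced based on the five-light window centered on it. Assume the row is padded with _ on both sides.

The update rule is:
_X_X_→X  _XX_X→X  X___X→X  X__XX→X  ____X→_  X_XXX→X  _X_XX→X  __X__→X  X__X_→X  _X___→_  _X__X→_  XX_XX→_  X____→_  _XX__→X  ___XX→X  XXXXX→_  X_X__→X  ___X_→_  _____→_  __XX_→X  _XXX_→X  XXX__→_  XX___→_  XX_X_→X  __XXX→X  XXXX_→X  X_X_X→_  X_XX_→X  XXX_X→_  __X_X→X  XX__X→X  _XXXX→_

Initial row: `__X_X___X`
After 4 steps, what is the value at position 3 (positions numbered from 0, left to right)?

step 1: __XXX_X_X
step 2: _XXX_X_XX
step 3: XXX_X_XXX
step 4: XX_X_XXX_
position 3 holds X

X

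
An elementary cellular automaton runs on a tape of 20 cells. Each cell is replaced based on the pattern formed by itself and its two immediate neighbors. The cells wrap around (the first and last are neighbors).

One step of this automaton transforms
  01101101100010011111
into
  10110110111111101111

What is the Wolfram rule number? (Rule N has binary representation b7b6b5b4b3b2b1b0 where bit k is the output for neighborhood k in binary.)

247

position 16: 111 → 1  (bit 7 = 1)
position 2: 110 → 1  (bit 6 = 1)
position 0: 101 → 1  (bit 5 = 1)
position 9: 100 → 1  (bit 4 = 1)
position 1: 011 → 0  (bit 3 = 0)
position 12: 010 → 1  (bit 2 = 1)
position 11: 001 → 1  (bit 1 = 1)
position 10: 000 → 1  (bit 0 = 1)
bits b7..b0 = 11110111 = 247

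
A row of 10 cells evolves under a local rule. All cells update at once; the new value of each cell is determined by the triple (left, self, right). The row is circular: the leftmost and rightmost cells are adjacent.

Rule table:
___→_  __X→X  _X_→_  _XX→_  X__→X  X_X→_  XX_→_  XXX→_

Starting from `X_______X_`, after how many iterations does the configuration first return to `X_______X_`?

6

_X_____X__
X_X___X_X_
___X_X____
__X___X___
_X_X_X_X__
X_______X_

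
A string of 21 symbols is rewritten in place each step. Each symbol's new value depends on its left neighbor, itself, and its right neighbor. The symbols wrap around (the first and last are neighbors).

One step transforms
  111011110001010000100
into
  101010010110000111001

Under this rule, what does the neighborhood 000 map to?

At position 9 the neighborhood is 000; the next row has 1 there.

1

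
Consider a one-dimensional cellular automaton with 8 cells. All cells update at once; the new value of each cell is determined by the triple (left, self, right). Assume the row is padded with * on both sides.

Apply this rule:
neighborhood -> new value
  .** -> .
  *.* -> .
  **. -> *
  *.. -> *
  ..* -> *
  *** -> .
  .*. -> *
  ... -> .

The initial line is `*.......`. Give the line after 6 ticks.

tick 1: **.....*
tick 2: .**...*.
tick 3: ..**.**.
tick 4: **.*..*.
tick 5: .*.****.
tick 6: .*....*.

.*....*.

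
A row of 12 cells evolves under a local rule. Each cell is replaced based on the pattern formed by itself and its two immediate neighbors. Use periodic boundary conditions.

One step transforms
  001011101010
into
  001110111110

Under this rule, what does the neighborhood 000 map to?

At position 0 the neighborhood is 000; the next row has 0 there.

0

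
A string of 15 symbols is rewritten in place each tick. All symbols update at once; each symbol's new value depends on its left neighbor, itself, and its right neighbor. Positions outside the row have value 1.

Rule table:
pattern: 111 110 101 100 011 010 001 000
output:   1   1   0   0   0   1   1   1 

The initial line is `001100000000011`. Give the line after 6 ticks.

tick 1: 010101111111101
tick 2: 010100111111100
tick 3: 010101011111101
tick 4: 010101001111100
tick 5: 010101010111101
tick 6: 010101010011100

010101010011100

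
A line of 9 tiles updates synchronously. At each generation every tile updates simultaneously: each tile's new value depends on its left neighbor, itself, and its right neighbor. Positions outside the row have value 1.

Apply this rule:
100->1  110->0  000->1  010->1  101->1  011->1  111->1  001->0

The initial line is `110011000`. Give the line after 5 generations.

111101111

generation 1: 101010110
generation 2: 011111101
generation 3: 111111011
generation 4: 111110111
generation 5: 111101111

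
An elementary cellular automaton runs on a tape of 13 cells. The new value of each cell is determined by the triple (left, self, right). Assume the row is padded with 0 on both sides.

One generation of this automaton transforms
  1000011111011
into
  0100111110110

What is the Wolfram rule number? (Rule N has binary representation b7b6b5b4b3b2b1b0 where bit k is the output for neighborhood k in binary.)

186

position 6: 111 → 1  (bit 7 = 1)
position 9: 110 → 0  (bit 6 = 0)
position 10: 101 → 1  (bit 5 = 1)
position 1: 100 → 1  (bit 4 = 1)
position 5: 011 → 1  (bit 3 = 1)
position 0: 010 → 0  (bit 2 = 0)
position 4: 001 → 1  (bit 1 = 1)
position 2: 000 → 0  (bit 0 = 0)
bits b7..b0 = 10111010 = 186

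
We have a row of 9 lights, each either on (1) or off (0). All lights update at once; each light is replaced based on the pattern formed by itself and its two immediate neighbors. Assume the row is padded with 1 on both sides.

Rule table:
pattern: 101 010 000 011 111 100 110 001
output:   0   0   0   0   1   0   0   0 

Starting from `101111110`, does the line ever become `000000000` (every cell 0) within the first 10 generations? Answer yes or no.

yes

000111100
000011000
000000000
all cells are 0 at generation 3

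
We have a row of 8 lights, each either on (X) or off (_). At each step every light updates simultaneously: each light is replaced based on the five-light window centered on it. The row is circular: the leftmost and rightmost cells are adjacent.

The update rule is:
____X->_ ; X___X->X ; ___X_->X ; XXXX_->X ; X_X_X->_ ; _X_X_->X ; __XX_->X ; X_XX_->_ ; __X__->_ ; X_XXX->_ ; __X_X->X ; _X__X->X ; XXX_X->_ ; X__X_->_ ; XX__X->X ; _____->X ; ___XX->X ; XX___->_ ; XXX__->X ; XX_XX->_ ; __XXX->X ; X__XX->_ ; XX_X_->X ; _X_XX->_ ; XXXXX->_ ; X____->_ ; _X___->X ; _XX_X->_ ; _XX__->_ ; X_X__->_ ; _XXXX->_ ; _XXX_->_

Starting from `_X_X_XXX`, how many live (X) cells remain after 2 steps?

5

X_X_____
XX_X_X_X
count of X: 5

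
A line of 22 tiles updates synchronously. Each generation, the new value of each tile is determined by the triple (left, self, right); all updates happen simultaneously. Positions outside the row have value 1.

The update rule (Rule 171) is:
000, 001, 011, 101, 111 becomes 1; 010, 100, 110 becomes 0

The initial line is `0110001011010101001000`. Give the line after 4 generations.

0110110101010010011111

1100110110101010010011
1001101101010100100111
0011011010101001001111
0110110101010010011111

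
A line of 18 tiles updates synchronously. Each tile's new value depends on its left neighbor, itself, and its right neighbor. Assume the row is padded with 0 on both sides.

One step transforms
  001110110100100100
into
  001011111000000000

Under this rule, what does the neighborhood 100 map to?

At position 10 the neighborhood is 100; the next row has 0 there.

0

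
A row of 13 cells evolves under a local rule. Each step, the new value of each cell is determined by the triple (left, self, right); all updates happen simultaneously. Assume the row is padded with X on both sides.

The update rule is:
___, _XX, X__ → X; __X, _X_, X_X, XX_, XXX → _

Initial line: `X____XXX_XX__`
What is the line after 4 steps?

_XXX_X___X_X_
_X____XX_____
__XXX_X_XXXX_
X_X_____X____

X_X_____X____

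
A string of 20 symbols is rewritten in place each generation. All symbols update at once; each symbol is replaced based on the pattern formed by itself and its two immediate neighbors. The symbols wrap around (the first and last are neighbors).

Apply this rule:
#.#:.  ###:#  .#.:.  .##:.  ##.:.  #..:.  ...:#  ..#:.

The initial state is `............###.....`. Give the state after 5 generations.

###########..#..####
##########.......###
#########..#####..##
########....###....#
#######..##..#..##..

#######..##..#..##..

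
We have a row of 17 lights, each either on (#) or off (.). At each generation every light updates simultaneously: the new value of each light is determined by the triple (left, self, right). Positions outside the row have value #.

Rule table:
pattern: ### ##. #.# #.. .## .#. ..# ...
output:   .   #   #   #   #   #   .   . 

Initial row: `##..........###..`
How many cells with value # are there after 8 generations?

.##.........#.##.
####........#####
...##.......#....
#..###......##...
##.#.##.....###..
.#######....#.##.
##.....##...#####
.##....###..#....
count of #: 6

6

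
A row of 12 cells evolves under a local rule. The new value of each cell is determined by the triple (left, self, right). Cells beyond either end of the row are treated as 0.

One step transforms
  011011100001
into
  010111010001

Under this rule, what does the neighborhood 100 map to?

At position 7 the neighborhood is 100; the next row has 1 there.

1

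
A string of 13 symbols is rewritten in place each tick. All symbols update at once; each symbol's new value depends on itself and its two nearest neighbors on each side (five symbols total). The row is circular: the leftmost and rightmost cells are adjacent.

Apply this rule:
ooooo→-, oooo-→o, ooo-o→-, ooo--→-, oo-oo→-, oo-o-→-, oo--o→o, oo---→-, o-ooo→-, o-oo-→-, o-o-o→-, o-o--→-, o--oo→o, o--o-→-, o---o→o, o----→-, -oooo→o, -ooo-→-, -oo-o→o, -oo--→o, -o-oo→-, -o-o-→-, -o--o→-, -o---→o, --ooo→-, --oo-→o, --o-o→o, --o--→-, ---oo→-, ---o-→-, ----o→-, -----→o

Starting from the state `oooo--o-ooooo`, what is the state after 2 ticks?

--o-o-o--o---
--o-------o-o

--o-------o-o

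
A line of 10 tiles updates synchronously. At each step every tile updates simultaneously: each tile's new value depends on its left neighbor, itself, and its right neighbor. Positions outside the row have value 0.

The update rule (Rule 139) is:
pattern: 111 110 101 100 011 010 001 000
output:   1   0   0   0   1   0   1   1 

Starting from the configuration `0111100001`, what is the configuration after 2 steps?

1110011100

1111001110
1110011100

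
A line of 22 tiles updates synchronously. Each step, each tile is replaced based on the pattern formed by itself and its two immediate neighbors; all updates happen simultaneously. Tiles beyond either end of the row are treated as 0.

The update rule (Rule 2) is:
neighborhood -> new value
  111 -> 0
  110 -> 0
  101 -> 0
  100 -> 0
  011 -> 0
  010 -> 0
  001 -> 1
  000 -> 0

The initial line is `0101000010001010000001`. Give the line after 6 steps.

0010001000000001000000

1000000100010000000010
0000001000100000000100
0000010001000000001000
0000100010000000010000
0001000100000000100000
0010001000000001000000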